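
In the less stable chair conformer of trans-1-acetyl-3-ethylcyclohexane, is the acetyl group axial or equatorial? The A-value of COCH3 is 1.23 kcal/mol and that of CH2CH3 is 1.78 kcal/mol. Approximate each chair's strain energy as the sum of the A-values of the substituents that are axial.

equatorial

C1 and C3 have the same parity, so for the trans isomer the two substituents are one axial and one equatorial in each chair.
Chair I (acetyl axial, ethyl equatorial): E = 1.23 kcal/mol.
Chair II (acetyl equatorial, ethyl axial): E = 1.78 kcal/mol.
Chair II is the less stable (higher-energy) conformer, and in that chair the acetyl group is equatorial.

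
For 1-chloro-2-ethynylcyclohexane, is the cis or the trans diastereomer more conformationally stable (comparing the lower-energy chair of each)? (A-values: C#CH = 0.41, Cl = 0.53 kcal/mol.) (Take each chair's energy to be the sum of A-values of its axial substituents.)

At 1,2 positions (parity opposite): cis → (a,e or e,a); trans → (e,e or a,a).
Best chair for cis: E = 0.41 kcal/mol; best chair for trans: E = 0.00 kcal/mol.
The trans isomer is lower by 0.41 kcal/mol.

trans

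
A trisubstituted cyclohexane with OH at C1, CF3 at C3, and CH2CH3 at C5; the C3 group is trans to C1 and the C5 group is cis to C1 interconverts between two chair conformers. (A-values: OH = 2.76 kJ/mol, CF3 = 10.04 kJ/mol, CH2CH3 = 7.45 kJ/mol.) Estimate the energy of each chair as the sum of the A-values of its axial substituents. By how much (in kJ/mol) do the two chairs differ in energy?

Chair I (hydroxyl axial, trifluoromethyl equatorial, ethyl axial): E = 10.21 kJ/mol.
Chair II (hydroxyl equatorial, trifluoromethyl axial, ethyl equatorial): E = 10.04 kJ/mol.
ΔE = 10.21 − 10.04 = 0.17 kJ/mol; chair II is more stable.

0.17 kJ/mol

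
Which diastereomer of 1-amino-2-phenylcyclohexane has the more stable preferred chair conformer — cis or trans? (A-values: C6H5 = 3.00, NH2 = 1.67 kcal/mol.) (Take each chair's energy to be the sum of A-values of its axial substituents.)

trans

At 1,2 positions (parity opposite): cis → (a,e or e,a); trans → (e,e or a,a).
Best chair for cis: E = 1.67 kcal/mol; best chair for trans: E = 0.00 kcal/mol.
The trans isomer is lower by 1.67 kcal/mol.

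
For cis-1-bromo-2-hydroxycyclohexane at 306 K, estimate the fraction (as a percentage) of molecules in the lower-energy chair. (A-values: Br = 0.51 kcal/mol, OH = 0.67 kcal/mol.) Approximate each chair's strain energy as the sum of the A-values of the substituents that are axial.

56.5%

C1 and C2 have opposite parity, so for the cis isomer the two substituents are one axial and one equatorial in each chair.
Chair I (bromo axial, hydroxyl equatorial): E = 0.51 kcal/mol; chair II (bromo equatorial, hydroxyl axial): E = 0.67 kcal/mol.
ΔG = 0.16 kcal/mol between the two chairs.
K = exp(ΔG/RT) with R = 1.987×10⁻³ kcal mol⁻¹ K⁻¹ and T = 306 K gives K ≈ 1.3.
Fraction in the lower-energy chair = K/(K+1) = 56.5%.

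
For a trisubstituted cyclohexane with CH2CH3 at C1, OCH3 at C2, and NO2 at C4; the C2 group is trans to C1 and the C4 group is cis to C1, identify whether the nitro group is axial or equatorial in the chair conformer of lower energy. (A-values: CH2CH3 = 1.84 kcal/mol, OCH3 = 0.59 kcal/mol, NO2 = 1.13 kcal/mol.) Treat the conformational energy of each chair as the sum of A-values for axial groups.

axial

Chair I (ethyl axial, methoxy axial, nitro equatorial): E = 2.43 kcal/mol.
Chair II (ethyl equatorial, methoxy equatorial, nitro axial): E = 1.13 kcal/mol.
Chair II is the more stable (lower-energy) conformer, and in that chair the nitro group is axial.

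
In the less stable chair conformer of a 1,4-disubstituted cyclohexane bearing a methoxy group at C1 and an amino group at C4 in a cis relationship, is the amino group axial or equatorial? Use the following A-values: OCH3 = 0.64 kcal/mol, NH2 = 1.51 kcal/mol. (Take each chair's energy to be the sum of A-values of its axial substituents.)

axial

C1 and C4 have opposite parity, so for the cis isomer the two substituents are one axial and one equatorial in each chair.
Chair I (methoxy axial, amino equatorial): E = 0.64 kcal/mol.
Chair II (methoxy equatorial, amino axial): E = 1.51 kcal/mol.
Chair II is the less stable (higher-energy) conformer, and in that chair the amino group is axial.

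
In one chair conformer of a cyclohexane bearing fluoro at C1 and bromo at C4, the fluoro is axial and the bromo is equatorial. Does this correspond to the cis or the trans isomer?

cis

C1 and C4 have opposite parity, so their axial bonds point in opposite directions.
With opposite-parity carbons, two substituents on the same face are one axial and one equatorial; opposite faces give both axial or both equatorial.
Here the groups are axial/equatorial → same face → cis.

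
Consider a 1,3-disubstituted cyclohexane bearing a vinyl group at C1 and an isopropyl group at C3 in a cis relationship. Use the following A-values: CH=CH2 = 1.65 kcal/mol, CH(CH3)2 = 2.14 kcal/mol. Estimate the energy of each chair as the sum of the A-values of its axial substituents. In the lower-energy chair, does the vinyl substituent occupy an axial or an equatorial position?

C1 and C3 have the same parity, so for the cis isomer the two substituents are e,e in one chair and a,a in the other.
Chair I (vinyl axial, isopropyl axial): E = 3.79 kcal/mol.
Chair II (vinyl equatorial, isopropyl equatorial): E = 0.00 kcal/mol.
Chair II is the more stable (lower-energy) conformer, and in that chair the vinyl group is equatorial.

equatorial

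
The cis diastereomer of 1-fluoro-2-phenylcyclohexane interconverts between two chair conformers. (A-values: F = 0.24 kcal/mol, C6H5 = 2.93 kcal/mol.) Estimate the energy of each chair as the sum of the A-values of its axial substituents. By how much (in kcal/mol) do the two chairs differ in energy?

2.69 kcal/mol

C1 and C2 have opposite parity, so for the cis isomer the two substituents are one axial and one equatorial in each chair.
Chair I (fluoro axial, phenyl equatorial): E = 0.24 kcal/mol.
Chair II (fluoro equatorial, phenyl axial): E = 2.93 kcal/mol.
ΔE = 2.93 − 0.24 = 2.69 kcal/mol; chair I is more stable.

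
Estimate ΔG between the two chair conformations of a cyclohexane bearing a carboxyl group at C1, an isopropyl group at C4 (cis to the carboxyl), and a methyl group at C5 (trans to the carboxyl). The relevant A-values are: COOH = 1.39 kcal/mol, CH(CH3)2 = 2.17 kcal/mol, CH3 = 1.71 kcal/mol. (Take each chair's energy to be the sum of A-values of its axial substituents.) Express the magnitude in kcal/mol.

2.49 kcal/mol

Chair I (carboxyl axial, isopropyl equatorial, methyl equatorial): E = 1.39 kcal/mol.
Chair II (carboxyl equatorial, isopropyl axial, methyl axial): E = 3.88 kcal/mol.
ΔE = 3.88 − 1.39 = 2.49 kcal/mol; chair I is more stable.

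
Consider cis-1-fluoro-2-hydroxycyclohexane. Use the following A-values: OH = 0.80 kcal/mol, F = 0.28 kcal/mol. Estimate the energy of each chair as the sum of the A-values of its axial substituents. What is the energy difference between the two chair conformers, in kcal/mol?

C1 and C2 have opposite parity, so for the cis isomer the two substituents are one axial and one equatorial in each chair.
Chair I (hydroxyl axial, fluoro equatorial): E = 0.80 kcal/mol.
Chair II (hydroxyl equatorial, fluoro axial): E = 0.28 kcal/mol.
ΔE = 0.80 − 0.28 = 0.52 kcal/mol; chair II is more stable.

0.52 kcal/mol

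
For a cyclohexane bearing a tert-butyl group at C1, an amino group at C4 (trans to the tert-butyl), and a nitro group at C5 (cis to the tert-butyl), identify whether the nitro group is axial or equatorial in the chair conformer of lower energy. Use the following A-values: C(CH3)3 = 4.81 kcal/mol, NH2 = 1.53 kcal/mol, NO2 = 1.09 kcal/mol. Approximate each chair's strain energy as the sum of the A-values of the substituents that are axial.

Chair I (tert-butyl axial, amino axial, nitro axial): E = 7.43 kcal/mol.
Chair II (tert-butyl equatorial, amino equatorial, nitro equatorial): E = 0.00 kcal/mol.
Chair II is the more stable (lower-energy) conformer, and in that chair the nitro group is equatorial.

equatorial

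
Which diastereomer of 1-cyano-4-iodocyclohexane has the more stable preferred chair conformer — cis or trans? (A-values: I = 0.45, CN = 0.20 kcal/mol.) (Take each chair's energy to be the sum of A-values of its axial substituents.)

At 1,4 positions (parity opposite): cis → (a,e or e,a); trans → (e,e or a,a).
Best chair for cis: E = 0.20 kcal/mol; best chair for trans: E = 0.00 kcal/mol.
The trans isomer is lower by 0.20 kcal/mol.

trans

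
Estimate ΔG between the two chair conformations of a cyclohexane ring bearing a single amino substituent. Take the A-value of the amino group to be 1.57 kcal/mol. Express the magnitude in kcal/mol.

1.57 kcal/mol

A monosubstituted cyclohexane has one chair with the amino group axial (E = A = 1.57 kcal/mol) and one with it equatorial (E = 0).
ΔE = 1.57 − 0 = 1.57 kcal/mol.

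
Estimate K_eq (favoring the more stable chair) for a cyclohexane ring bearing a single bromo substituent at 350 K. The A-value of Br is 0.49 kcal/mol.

K ≈ 2.02

One chair has the bromo group axial (E = 0.49 kcal/mol) and the other has it equatorial (E = 0).
ΔG = 0.49 kcal/mol between the two chairs.
K = exp(ΔG/RT) with R = 1.987×10⁻³ kcal mol⁻¹ K⁻¹ and T = 350 K gives K ≈ 2.02.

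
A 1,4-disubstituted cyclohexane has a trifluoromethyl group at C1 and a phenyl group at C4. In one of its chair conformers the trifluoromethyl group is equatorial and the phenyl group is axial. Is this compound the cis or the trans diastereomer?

C1 and C4 have opposite parity, so their axial bonds point in opposite directions.
With opposite-parity carbons, two substituents on the same face are one axial and one equatorial; opposite faces give both axial or both equatorial.
Here the groups are equatorial/axial → same face → cis.

cis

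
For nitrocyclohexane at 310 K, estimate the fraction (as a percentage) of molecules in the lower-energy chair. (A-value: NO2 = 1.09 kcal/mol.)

85.4%

One chair has the nitro group axial (E = 1.09 kcal/mol) and the other has it equatorial (E = 0).
ΔG = 1.09 kcal/mol between the two chairs.
K = exp(ΔG/RT) with R = 1.987×10⁻³ kcal mol⁻¹ K⁻¹ and T = 310 K gives K ≈ 5.87.
Fraction in the lower-energy chair = K/(K+1) = 85.4%.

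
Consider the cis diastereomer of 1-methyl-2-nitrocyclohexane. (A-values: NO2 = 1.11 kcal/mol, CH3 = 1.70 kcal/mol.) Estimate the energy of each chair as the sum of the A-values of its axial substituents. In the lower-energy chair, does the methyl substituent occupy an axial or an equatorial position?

C1 and C2 have opposite parity, so for the cis isomer the two substituents are one axial and one equatorial in each chair.
Chair I (nitro axial, methyl equatorial): E = 1.11 kcal/mol.
Chair II (nitro equatorial, methyl axial): E = 1.70 kcal/mol.
Chair I is the more stable (lower-energy) conformer, and in that chair the methyl group is equatorial.

equatorial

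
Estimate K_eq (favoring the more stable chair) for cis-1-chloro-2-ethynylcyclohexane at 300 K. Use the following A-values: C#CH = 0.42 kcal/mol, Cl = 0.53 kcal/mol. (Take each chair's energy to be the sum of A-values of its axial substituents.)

K ≈ 1.20

C1 and C2 have opposite parity, so for the cis isomer the two substituents are one axial and one equatorial in each chair.
Chair I (ethynyl axial, chloro equatorial): E = 0.42 kcal/mol; chair II (ethynyl equatorial, chloro axial): E = 0.53 kcal/mol.
ΔG = 0.11 kcal/mol between the two chairs.
K = exp(ΔG/RT) with R = 1.987×10⁻³ kcal mol⁻¹ K⁻¹ and T = 300 K gives K ≈ 1.2.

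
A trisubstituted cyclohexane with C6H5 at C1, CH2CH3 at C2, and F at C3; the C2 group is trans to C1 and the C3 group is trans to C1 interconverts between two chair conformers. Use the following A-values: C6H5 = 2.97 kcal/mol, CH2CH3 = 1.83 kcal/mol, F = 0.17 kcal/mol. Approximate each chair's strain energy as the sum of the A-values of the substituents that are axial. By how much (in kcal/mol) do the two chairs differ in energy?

Chair I (phenyl axial, ethyl axial, fluoro equatorial): E = 4.80 kcal/mol.
Chair II (phenyl equatorial, ethyl equatorial, fluoro axial): E = 0.17 kcal/mol.
ΔE = 4.80 − 0.17 = 4.63 kcal/mol; chair II is more stable.

4.63 kcal/mol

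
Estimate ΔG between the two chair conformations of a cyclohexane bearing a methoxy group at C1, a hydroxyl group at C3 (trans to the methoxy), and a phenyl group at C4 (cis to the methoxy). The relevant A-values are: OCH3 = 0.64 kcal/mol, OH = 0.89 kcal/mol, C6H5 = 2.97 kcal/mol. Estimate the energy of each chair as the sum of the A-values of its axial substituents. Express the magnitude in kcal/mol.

Chair I (methoxy axial, hydroxyl equatorial, phenyl equatorial): E = 0.64 kcal/mol.
Chair II (methoxy equatorial, hydroxyl axial, phenyl axial): E = 3.86 kcal/mol.
ΔE = 3.86 − 0.64 = 3.22 kcal/mol; chair I is more stable.

3.22 kcal/mol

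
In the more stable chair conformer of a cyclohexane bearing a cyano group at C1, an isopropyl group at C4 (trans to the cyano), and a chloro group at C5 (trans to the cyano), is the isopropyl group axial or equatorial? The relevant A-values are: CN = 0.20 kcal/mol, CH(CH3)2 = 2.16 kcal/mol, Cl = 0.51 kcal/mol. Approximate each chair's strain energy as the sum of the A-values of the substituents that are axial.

Chair I (cyano axial, isopropyl axial, chloro equatorial): E = 2.36 kcal/mol.
Chair II (cyano equatorial, isopropyl equatorial, chloro axial): E = 0.51 kcal/mol.
Chair II is the more stable (lower-energy) conformer, and in that chair the isopropyl group is equatorial.

equatorial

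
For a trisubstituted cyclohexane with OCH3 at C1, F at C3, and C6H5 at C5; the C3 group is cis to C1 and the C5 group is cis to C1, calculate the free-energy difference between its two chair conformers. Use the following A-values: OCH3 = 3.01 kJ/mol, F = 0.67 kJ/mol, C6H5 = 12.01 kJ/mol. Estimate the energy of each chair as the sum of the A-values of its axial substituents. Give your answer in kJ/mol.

Chair I (methoxy axial, fluoro axial, phenyl axial): E = 15.69 kJ/mol.
Chair II (methoxy equatorial, fluoro equatorial, phenyl equatorial): E = 0.00 kJ/mol.
ΔE = 15.69 − 0.00 = 15.69 kJ/mol; chair II is more stable.

15.69 kJ/mol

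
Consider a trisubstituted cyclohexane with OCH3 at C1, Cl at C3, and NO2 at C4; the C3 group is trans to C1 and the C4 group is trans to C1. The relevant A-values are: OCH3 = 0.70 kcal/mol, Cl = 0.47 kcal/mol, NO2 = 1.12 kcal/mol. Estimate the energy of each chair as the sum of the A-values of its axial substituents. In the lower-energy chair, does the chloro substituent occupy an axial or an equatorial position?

axial

Chair I (methoxy axial, chloro equatorial, nitro axial): E = 1.82 kcal/mol.
Chair II (methoxy equatorial, chloro axial, nitro equatorial): E = 0.47 kcal/mol.
Chair II is the more stable (lower-energy) conformer, and in that chair the chloro group is axial.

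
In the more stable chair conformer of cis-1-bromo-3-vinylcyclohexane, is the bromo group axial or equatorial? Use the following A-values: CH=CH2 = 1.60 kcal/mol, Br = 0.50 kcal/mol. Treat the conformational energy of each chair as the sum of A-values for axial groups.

C1 and C3 have the same parity, so for the cis isomer the two substituents are e,e in one chair and a,a in the other.
Chair I (vinyl axial, bromo axial): E = 2.10 kcal/mol.
Chair II (vinyl equatorial, bromo equatorial): E = 0.00 kcal/mol.
Chair II is the more stable (lower-energy) conformer, and in that chair the bromo group is equatorial.

equatorial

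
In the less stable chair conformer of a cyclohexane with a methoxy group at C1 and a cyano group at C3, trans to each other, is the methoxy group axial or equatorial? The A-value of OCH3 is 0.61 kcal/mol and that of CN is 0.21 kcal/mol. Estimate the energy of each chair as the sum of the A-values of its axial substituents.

axial

C1 and C3 have the same parity, so for the trans isomer the two substituents are one axial and one equatorial in each chair.
Chair I (methoxy axial, cyano equatorial): E = 0.61 kcal/mol.
Chair II (methoxy equatorial, cyano axial): E = 0.21 kcal/mol.
Chair I is the less stable (higher-energy) conformer, and in that chair the methoxy group is axial.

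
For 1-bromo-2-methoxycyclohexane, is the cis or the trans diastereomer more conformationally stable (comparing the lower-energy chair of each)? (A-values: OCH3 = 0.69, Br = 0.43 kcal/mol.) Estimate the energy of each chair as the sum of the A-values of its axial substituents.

trans

At 1,2 positions (parity opposite): cis → (a,e or e,a); trans → (e,e or a,a).
Best chair for cis: E = 0.43 kcal/mol; best chair for trans: E = 0.00 kcal/mol.
The trans isomer is lower by 0.43 kcal/mol.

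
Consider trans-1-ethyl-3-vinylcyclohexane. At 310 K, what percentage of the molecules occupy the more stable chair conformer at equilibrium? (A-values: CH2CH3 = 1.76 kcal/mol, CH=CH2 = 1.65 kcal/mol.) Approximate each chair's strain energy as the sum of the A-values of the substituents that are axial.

54.5%

C1 and C3 have the same parity, so for the trans isomer the two substituents are one axial and one equatorial in each chair.
Chair I (ethyl axial, vinyl equatorial): E = 1.76 kcal/mol; chair II (ethyl equatorial, vinyl axial): E = 1.65 kcal/mol.
ΔG = 0.11 kcal/mol between the two chairs.
K = exp(ΔG/RT) with R = 1.987×10⁻³ kcal mol⁻¹ K⁻¹ and T = 310 K gives K ≈ 1.2.
Fraction in the lower-energy chair = K/(K+1) = 54.5%.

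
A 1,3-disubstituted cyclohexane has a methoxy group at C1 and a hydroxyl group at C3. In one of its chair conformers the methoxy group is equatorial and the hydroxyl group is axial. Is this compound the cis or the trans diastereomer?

trans

C1 and C3 have the same parity, so their axial bonds point in the same direction.
With same-parity carbons, two substituents on the same face are both axial or both equatorial; opposite faces give one of each.
Here the groups are equatorial/axial → opposite face → trans.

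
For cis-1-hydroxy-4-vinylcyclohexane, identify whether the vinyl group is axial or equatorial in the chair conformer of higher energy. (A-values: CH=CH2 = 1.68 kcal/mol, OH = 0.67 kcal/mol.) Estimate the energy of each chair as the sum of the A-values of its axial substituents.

axial

C1 and C4 have opposite parity, so for the cis isomer the two substituents are one axial and one equatorial in each chair.
Chair I (vinyl axial, hydroxyl equatorial): E = 1.68 kcal/mol.
Chair II (vinyl equatorial, hydroxyl axial): E = 0.67 kcal/mol.
Chair I is the less stable (higher-energy) conformer, and in that chair the vinyl group is axial.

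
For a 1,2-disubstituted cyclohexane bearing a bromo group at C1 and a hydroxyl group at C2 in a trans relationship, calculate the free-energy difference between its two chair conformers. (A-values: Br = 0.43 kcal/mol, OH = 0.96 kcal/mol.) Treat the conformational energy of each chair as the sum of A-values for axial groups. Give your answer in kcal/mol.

1.39 kcal/mol

C1 and C2 have opposite parity, so for the trans isomer the two substituents are e,e in one chair and a,a in the other.
Chair I (bromo axial, hydroxyl axial): E = 1.39 kcal/mol.
Chair II (bromo equatorial, hydroxyl equatorial): E = 0.00 kcal/mol.
ΔE = 1.39 − 0.00 = 1.39 kcal/mol; chair II is more stable.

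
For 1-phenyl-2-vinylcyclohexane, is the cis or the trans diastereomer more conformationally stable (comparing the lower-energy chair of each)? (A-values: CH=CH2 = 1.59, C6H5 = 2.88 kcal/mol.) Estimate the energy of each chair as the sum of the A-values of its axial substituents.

trans

At 1,2 positions (parity opposite): cis → (a,e or e,a); trans → (e,e or a,a).
Best chair for cis: E = 1.59 kcal/mol; best chair for trans: E = 0.00 kcal/mol.
The trans isomer is lower by 1.59 kcal/mol.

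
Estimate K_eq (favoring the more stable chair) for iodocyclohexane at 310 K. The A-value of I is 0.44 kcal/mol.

One chair has the iodo group axial (E = 0.44 kcal/mol) and the other has it equatorial (E = 0).
ΔG = 0.44 kcal/mol between the two chairs.
K = exp(ΔG/RT) with R = 1.987×10⁻³ kcal mol⁻¹ K⁻¹ and T = 310 K gives K ≈ 2.04.

K ≈ 2.04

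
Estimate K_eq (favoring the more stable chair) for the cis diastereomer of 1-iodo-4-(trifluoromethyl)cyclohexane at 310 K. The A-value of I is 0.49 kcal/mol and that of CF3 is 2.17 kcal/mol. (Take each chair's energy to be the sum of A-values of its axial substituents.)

K ≈ 15.3

C1 and C4 have opposite parity, so for the cis isomer the two substituents are one axial and one equatorial in each chair.
Chair I (iodo axial, trifluoromethyl equatorial): E = 0.49 kcal/mol; chair II (iodo equatorial, trifluoromethyl axial): E = 2.17 kcal/mol.
ΔG = 1.68 kcal/mol between the two chairs.
K = exp(ΔG/RT) with R = 1.987×10⁻³ kcal mol⁻¹ K⁻¹ and T = 310 K gives K ≈ 15.3.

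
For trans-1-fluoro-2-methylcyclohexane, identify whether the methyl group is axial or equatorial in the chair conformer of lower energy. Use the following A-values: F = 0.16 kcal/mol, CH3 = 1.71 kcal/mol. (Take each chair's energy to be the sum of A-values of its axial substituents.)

C1 and C2 have opposite parity, so for the trans isomer the two substituents are e,e in one chair and a,a in the other.
Chair I (fluoro axial, methyl axial): E = 1.87 kcal/mol.
Chair II (fluoro equatorial, methyl equatorial): E = 0.00 kcal/mol.
Chair II is the more stable (lower-energy) conformer, and in that chair the methyl group is equatorial.

equatorial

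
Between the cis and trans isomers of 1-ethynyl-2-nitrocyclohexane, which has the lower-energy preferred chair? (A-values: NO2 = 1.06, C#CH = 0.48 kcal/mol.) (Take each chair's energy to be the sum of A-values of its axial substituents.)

At 1,2 positions (parity opposite): cis → (a,e or e,a); trans → (e,e or a,a).
Best chair for cis: E = 0.48 kcal/mol; best chair for trans: E = 0.00 kcal/mol.
The trans isomer is lower by 0.48 kcal/mol.

trans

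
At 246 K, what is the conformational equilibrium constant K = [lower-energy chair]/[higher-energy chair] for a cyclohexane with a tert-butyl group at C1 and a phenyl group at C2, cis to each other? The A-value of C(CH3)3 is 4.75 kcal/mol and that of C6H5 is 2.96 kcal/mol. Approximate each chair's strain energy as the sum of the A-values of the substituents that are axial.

C1 and C2 have opposite parity, so for the cis isomer the two substituents are one axial and one equatorial in each chair.
Chair I (tert-butyl axial, phenyl equatorial): E = 4.75 kcal/mol; chair II (tert-butyl equatorial, phenyl axial): E = 2.96 kcal/mol.
ΔG = 1.79 kcal/mol between the two chairs.
K = exp(ΔG/RT) with R = 1.987×10⁻³ kcal mol⁻¹ K⁻¹ and T = 246 K gives K ≈ 38.9.

K ≈ 38.9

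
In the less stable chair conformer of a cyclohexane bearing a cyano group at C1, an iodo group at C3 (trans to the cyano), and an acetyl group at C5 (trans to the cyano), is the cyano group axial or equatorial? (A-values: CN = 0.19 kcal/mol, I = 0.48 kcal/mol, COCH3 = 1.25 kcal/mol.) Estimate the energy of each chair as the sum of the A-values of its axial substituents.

equatorial

Chair I (cyano axial, iodo equatorial, acetyl equatorial): E = 0.19 kcal/mol.
Chair II (cyano equatorial, iodo axial, acetyl axial): E = 1.73 kcal/mol.
Chair II is the less stable (higher-energy) conformer, and in that chair the cyano group is equatorial.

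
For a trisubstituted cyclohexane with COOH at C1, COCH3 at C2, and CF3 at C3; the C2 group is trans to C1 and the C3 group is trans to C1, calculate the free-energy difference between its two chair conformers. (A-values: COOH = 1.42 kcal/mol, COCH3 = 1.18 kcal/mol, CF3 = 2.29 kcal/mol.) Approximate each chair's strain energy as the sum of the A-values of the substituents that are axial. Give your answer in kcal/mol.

0.31 kcal/mol

Chair I (carboxyl axial, acetyl axial, trifluoromethyl equatorial): E = 2.60 kcal/mol.
Chair II (carboxyl equatorial, acetyl equatorial, trifluoromethyl axial): E = 2.29 kcal/mol.
ΔE = 2.60 − 2.29 = 0.31 kcal/mol; chair II is more stable.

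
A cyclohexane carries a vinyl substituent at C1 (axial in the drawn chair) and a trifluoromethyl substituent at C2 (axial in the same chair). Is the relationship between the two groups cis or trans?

trans

C1 and C2 have opposite parity, so their axial bonds point in opposite directions.
With opposite-parity carbons, two substituents on the same face are one axial and one equatorial; opposite faces give both axial or both equatorial.
Here the groups are axial/axial → opposite face → trans.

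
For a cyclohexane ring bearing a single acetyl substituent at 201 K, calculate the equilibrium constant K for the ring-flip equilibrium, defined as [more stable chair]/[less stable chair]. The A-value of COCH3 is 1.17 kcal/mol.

One chair has the acetyl group axial (E = 1.17 kcal/mol) and the other has it equatorial (E = 0).
ΔG = 1.17 kcal/mol between the two chairs.
K = exp(ΔG/RT) with R = 1.987×10⁻³ kcal mol⁻¹ K⁻¹ and T = 201 K gives K ≈ 18.7.

K ≈ 18.7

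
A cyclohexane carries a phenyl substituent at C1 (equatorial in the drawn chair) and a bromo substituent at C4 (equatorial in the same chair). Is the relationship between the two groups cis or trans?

C1 and C4 have opposite parity, so their axial bonds point in opposite directions.
With opposite-parity carbons, two substituents on the same face are one axial and one equatorial; opposite faces give both axial or both equatorial.
Here the groups are equatorial/equatorial → opposite face → trans.

trans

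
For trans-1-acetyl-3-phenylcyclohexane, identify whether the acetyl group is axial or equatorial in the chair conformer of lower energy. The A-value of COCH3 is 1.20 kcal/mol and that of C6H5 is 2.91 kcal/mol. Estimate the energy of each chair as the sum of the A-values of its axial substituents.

axial

C1 and C3 have the same parity, so for the trans isomer the two substituents are one axial and one equatorial in each chair.
Chair I (acetyl axial, phenyl equatorial): E = 1.20 kcal/mol.
Chair II (acetyl equatorial, phenyl axial): E = 2.91 kcal/mol.
Chair I is the more stable (lower-energy) conformer, and in that chair the acetyl group is axial.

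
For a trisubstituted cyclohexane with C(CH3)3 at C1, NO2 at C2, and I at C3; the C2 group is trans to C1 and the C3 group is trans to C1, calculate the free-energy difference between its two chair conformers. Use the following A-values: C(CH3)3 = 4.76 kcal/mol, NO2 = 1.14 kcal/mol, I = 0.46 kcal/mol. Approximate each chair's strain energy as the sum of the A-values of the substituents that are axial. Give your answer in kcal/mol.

Chair I (tert-butyl axial, nitro axial, iodo equatorial): E = 5.90 kcal/mol.
Chair II (tert-butyl equatorial, nitro equatorial, iodo axial): E = 0.46 kcal/mol.
ΔE = 5.90 − 0.46 = 5.44 kcal/mol; chair II is more stable.

5.44 kcal/mol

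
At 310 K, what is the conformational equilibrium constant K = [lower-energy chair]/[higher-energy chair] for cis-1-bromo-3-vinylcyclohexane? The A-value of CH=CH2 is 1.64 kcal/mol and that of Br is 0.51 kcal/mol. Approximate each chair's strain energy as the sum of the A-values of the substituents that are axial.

K ≈ 32.8

C1 and C3 have the same parity, so for the cis isomer the two substituents are e,e in one chair and a,a in the other.
Chair I (vinyl axial, bromo axial): E = 2.15 kcal/mol; chair II (vinyl equatorial, bromo equatorial): E = 0.00 kcal/mol.
ΔG = 2.15 kcal/mol between the two chairs.
K = exp(ΔG/RT) with R = 1.987×10⁻³ kcal mol⁻¹ K⁻¹ and T = 310 K gives K ≈ 32.8.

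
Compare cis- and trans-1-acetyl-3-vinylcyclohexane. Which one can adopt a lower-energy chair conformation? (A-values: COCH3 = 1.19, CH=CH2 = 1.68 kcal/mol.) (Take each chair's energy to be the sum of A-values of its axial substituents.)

At 1,3 positions (parity same): cis → (e,e or a,a); trans → (a,e or e,a).
Best chair for cis: E = 0.00 kcal/mol; best chair for trans: E = 1.19 kcal/mol.
The cis isomer is lower by 1.19 kcal/mol.

cis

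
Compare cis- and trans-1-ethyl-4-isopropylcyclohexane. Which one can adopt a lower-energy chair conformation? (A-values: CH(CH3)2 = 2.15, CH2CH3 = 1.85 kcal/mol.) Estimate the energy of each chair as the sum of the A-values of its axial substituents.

At 1,4 positions (parity opposite): cis → (a,e or e,a); trans → (e,e or a,a).
Best chair for cis: E = 1.85 kcal/mol; best chair for trans: E = 0.00 kcal/mol.
The trans isomer is lower by 1.85 kcal/mol.

trans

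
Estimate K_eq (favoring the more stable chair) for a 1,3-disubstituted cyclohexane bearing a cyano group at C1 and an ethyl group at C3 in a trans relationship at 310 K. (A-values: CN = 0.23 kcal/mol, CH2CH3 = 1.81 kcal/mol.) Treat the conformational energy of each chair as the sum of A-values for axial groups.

K ≈ 13.0

C1 and C3 have the same parity, so for the trans isomer the two substituents are one axial and one equatorial in each chair.
Chair I (cyano axial, ethyl equatorial): E = 0.23 kcal/mol; chair II (cyano equatorial, ethyl axial): E = 1.81 kcal/mol.
ΔG = 1.58 kcal/mol between the two chairs.
K = exp(ΔG/RT) with R = 1.987×10⁻³ kcal mol⁻¹ K⁻¹ and T = 310 K gives K ≈ 13.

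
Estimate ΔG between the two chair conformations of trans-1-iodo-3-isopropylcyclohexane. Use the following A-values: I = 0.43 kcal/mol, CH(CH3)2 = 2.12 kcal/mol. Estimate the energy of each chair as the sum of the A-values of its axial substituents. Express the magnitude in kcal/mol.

C1 and C3 have the same parity, so for the trans isomer the two substituents are one axial and one equatorial in each chair.
Chair I (iodo axial, isopropyl equatorial): E = 0.43 kcal/mol.
Chair II (iodo equatorial, isopropyl axial): E = 2.12 kcal/mol.
ΔE = 2.12 − 0.43 = 1.69 kcal/mol; chair I is more stable.

1.69 kcal/mol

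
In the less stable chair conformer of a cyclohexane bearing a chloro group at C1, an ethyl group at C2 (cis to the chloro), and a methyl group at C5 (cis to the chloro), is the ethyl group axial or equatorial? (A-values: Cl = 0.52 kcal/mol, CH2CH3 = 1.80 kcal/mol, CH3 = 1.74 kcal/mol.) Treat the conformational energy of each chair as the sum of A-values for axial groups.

Chair I (chloro axial, ethyl equatorial, methyl axial): E = 2.26 kcal/mol.
Chair II (chloro equatorial, ethyl axial, methyl equatorial): E = 1.80 kcal/mol.
Chair I is the less stable (higher-energy) conformer, and in that chair the ethyl group is equatorial.

equatorial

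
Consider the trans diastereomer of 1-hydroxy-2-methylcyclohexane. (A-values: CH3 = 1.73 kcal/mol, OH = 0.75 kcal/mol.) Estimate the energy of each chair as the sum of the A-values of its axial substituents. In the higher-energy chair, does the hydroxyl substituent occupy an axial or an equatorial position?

axial

C1 and C2 have opposite parity, so for the trans isomer the two substituents are e,e in one chair and a,a in the other.
Chair I (methyl axial, hydroxyl axial): E = 2.48 kcal/mol.
Chair II (methyl equatorial, hydroxyl equatorial): E = 0.00 kcal/mol.
Chair I is the less stable (higher-energy) conformer, and in that chair the hydroxyl group is axial.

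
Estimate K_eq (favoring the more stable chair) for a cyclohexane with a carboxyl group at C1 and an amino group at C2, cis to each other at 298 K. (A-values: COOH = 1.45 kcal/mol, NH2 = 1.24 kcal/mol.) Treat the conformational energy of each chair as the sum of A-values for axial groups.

C1 and C2 have opposite parity, so for the cis isomer the two substituents are one axial and one equatorial in each chair.
Chair I (carboxyl axial, amino equatorial): E = 1.45 kcal/mol; chair II (carboxyl equatorial, amino axial): E = 1.24 kcal/mol.
ΔG = 0.21 kcal/mol between the two chairs.
K = exp(ΔG/RT) with R = 1.987×10⁻³ kcal mol⁻¹ K⁻¹ and T = 298 K gives K ≈ 1.43.

K ≈ 1.43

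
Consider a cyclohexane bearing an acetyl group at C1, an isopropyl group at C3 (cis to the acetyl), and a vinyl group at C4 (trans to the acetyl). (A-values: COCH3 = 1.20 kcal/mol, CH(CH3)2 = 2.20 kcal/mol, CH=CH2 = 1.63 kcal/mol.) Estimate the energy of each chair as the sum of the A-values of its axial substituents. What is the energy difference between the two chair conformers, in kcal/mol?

Chair I (acetyl axial, isopropyl axial, vinyl axial): E = 5.03 kcal/mol.
Chair II (acetyl equatorial, isopropyl equatorial, vinyl equatorial): E = 0.00 kcal/mol.
ΔE = 5.03 − 0.00 = 5.03 kcal/mol; chair II is more stable.

5.03 kcal/mol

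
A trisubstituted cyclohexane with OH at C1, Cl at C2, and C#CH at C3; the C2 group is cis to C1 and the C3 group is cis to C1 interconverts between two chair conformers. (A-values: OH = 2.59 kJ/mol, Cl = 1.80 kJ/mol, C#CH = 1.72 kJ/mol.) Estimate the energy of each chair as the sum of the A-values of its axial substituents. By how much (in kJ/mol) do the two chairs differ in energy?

Chair I (hydroxyl axial, chloro equatorial, ethynyl axial): E = 4.31 kJ/mol.
Chair II (hydroxyl equatorial, chloro axial, ethynyl equatorial): E = 1.80 kJ/mol.
ΔE = 4.31 − 1.80 = 2.51 kJ/mol; chair II is more stable.

2.51 kJ/mol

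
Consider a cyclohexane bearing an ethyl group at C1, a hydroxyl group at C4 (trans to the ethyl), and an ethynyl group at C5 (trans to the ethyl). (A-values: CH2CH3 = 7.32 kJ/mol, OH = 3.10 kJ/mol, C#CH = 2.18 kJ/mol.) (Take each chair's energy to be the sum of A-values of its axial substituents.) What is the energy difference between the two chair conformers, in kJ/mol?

Chair I (ethyl axial, hydroxyl axial, ethynyl equatorial): E = 10.42 kJ/mol.
Chair II (ethyl equatorial, hydroxyl equatorial, ethynyl axial): E = 2.18 kJ/mol.
ΔE = 10.42 − 2.18 = 8.24 kJ/mol; chair II is more stable.

8.24 kJ/mol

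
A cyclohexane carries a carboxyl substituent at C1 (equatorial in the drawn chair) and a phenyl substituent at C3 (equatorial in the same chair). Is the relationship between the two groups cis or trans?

C1 and C3 have the same parity, so their axial bonds point in the same direction.
With same-parity carbons, two substituents on the same face are both axial or both equatorial; opposite faces give one of each.
Here the groups are equatorial/equatorial → same face → cis.

cis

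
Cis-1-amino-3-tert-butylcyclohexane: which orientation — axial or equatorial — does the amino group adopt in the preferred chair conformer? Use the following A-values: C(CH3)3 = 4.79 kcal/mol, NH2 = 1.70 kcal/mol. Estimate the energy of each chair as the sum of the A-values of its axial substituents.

C1 and C3 have the same parity, so for the cis isomer the two substituents are e,e in one chair and a,a in the other.
Chair I (tert-butyl axial, amino axial): E = 6.49 kcal/mol.
Chair II (tert-butyl equatorial, amino equatorial): E = 0.00 kcal/mol.
Chair II is the more stable (lower-energy) conformer, and in that chair the amino group is equatorial.

equatorial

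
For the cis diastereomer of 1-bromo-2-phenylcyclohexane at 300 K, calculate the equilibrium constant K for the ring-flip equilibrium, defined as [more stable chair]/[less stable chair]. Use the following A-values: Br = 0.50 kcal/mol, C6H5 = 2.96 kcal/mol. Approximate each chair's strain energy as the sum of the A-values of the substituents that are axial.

C1 and C2 have opposite parity, so for the cis isomer the two substituents are one axial and one equatorial in each chair.
Chair I (bromo axial, phenyl equatorial): E = 0.50 kcal/mol; chair II (bromo equatorial, phenyl axial): E = 2.96 kcal/mol.
ΔG = 2.46 kcal/mol between the two chairs.
K = exp(ΔG/RT) with R = 1.987×10⁻³ kcal mol⁻¹ K⁻¹ and T = 300 K gives K ≈ 62.

K ≈ 62.0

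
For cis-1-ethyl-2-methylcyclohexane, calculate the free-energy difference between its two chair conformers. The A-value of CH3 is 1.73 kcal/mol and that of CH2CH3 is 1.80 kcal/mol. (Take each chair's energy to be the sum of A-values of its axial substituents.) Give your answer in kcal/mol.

0.07 kcal/mol

C1 and C2 have opposite parity, so for the cis isomer the two substituents are one axial and one equatorial in each chair.
Chair I (methyl axial, ethyl equatorial): E = 1.73 kcal/mol.
Chair II (methyl equatorial, ethyl axial): E = 1.80 kcal/mol.
ΔE = 1.80 − 1.73 = 0.07 kcal/mol; chair I is more stable.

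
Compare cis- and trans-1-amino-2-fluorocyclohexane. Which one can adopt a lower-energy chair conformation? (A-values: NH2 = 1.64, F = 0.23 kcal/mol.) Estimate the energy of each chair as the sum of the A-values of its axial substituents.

At 1,2 positions (parity opposite): cis → (a,e or e,a); trans → (e,e or a,a).
Best chair for cis: E = 0.23 kcal/mol; best chair for trans: E = 0.00 kcal/mol.
The trans isomer is lower by 0.23 kcal/mol.

trans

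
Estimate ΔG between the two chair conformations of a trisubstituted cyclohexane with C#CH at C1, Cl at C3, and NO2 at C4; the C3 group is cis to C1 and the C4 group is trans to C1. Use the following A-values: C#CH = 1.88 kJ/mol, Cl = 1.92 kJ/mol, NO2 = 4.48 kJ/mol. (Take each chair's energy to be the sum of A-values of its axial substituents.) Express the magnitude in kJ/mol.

8.28 kJ/mol

Chair I (ethynyl axial, chloro axial, nitro axial): E = 8.28 kJ/mol.
Chair II (ethynyl equatorial, chloro equatorial, nitro equatorial): E = 0.00 kJ/mol.
ΔE = 8.28 − 0.00 = 8.28 kJ/mol; chair II is more stable.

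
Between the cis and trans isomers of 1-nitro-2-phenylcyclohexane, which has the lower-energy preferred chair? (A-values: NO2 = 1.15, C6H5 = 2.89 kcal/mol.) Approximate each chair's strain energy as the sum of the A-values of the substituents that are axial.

At 1,2 positions (parity opposite): cis → (a,e or e,a); trans → (e,e or a,a).
Best chair for cis: E = 1.15 kcal/mol; best chair for trans: E = 0.00 kcal/mol.
The trans isomer is lower by 1.15 kcal/mol.

trans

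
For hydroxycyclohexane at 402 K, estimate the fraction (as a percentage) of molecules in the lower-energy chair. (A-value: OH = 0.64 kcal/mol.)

69.0%

One chair has the hydroxyl group axial (E = 0.64 kcal/mol) and the other has it equatorial (E = 0).
ΔG = 0.64 kcal/mol between the two chairs.
K = exp(ΔG/RT) with R = 1.987×10⁻³ kcal mol⁻¹ K⁻¹ and T = 402 K gives K ≈ 2.23.
Fraction in the lower-energy chair = K/(K+1) = 69.0%.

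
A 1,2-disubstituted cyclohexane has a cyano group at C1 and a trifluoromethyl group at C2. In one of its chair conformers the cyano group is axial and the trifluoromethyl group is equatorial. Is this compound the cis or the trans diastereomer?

cis

C1 and C2 have opposite parity, so their axial bonds point in opposite directions.
With opposite-parity carbons, two substituents on the same face are one axial and one equatorial; opposite faces give both axial or both equatorial.
Here the groups are axial/equatorial → same face → cis.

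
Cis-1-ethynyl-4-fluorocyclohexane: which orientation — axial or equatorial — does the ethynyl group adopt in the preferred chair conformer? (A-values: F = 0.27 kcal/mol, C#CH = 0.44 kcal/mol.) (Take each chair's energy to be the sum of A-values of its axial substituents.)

C1 and C4 have opposite parity, so for the cis isomer the two substituents are one axial and one equatorial in each chair.
Chair I (fluoro axial, ethynyl equatorial): E = 0.27 kcal/mol.
Chair II (fluoro equatorial, ethynyl axial): E = 0.44 kcal/mol.
Chair I is the more stable (lower-energy) conformer, and in that chair the ethynyl group is equatorial.

equatorial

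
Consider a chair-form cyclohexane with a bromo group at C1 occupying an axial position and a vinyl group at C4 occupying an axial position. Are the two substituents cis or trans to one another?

trans

C1 and C4 have opposite parity, so their axial bonds point in opposite directions.
With opposite-parity carbons, two substituents on the same face are one axial and one equatorial; opposite faces give both axial or both equatorial.
Here the groups are axial/axial → opposite face → trans.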